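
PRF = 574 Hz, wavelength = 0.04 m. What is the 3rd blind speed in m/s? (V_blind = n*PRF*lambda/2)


V_blind = 3 * 574 * 0.04 / 2 = 34.4 m/s

34.4 m/s


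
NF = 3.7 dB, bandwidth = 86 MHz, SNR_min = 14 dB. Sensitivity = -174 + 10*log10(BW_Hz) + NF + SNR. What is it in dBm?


10*log10(86000000.0) = 79.34
S = -174 + 79.34 + 3.7 + 14 = -77.0 dBm

-77.0 dBm


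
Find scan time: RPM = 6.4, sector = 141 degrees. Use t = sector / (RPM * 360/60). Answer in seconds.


t = 141 / (6.4 * 360) * 60 = 3.67 s

3.67 s


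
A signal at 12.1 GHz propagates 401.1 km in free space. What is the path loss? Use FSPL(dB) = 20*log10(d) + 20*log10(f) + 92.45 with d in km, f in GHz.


20*log10(401.1) = 52.07
20*log10(12.1) = 21.66
FSPL = 166.2 dB

166.2 dB


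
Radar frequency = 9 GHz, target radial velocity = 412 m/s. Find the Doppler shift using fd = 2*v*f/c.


fd = 2 * 412 * 9000000000.0 / 3e8 = 24720.0 Hz

24720.0 Hz


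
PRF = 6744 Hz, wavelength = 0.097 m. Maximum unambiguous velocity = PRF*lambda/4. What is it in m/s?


V_ua = 6744 * 0.097 / 4 = 163.5 m/s

163.5 m/s


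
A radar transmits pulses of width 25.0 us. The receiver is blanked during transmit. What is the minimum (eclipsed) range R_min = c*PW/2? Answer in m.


R_min = 3e8 * 25.0e-6 / 2 = 3750.0 m

3750.0 m


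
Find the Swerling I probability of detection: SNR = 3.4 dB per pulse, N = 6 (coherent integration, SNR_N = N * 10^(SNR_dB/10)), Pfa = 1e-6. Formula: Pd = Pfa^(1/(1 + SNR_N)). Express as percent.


SNR_lin = 10^(3.4/10) = 2.18776
SNR_N = 6 * 2.18776 = 13.12656
1/(1 + SNR_N) = 1/14.12656 = 0.0707886
Pd = (1e-6)^0.0707886 = 0.37607
Pd = 37.6%

37.6%


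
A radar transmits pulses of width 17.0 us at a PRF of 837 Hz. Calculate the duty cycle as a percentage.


DC = 17.0e-6 * 837 * 100 = 1.42%

1.42%


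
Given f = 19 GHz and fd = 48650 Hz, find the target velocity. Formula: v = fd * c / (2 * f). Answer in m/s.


v = 48650 * 3e8 / (2 * 19000000000.0) = 384.1 m/s

384.1 m/s


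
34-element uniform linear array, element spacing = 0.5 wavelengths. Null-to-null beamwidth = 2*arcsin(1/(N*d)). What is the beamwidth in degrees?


1/(N*d) = 1/(34*0.5) = 0.058824
BW = 2*arcsin(0.058824) = 6.7 degrees

6.7 degrees


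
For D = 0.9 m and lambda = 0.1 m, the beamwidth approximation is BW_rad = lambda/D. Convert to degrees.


BW_rad = 0.1 / 0.9 = 0.111111
BW_deg = 6.37 degrees

6.37 degrees


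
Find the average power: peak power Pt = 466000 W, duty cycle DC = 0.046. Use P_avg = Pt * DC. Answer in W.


P_avg = 466000 * 0.046 = 21436.0 W

21436.0 W


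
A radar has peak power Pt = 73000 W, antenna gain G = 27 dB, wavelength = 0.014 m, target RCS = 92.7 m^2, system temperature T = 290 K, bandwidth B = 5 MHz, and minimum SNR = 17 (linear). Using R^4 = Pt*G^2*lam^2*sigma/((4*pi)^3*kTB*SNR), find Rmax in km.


G_lin = 10^(27/10) = 501.187234
R^4 = 73000 * 501.187234^2 * 0.014^2 * 92.7 / ((4*pi)^3 * 1.38e-23 * 290 * 5000000.0 * 17)
R^4 = 4.93552e17 m^4
R_max = (4.93552e17)^(1/4) = 26505.3 m = 26.5 km

26.5 km


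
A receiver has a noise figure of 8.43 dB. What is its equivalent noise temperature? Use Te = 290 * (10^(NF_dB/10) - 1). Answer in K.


NF_lin = 10^(8.43/10) = 6.966265
Te = 290 * (6.966265 - 1) = 1730.2 K

1730.2 K


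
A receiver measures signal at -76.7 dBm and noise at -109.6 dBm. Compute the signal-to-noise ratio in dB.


SNR = -76.7 - (-109.6) = 32.9 dB

32.9 dB


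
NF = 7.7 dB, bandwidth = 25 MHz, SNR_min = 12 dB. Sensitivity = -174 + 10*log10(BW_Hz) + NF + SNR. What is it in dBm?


10*log10(25000000.0) = 73.98
S = -174 + 73.98 + 7.7 + 12 = -80.3 dBm

-80.3 dBm


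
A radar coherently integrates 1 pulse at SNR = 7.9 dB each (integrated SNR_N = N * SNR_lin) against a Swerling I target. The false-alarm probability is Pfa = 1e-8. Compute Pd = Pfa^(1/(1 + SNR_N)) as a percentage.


SNR_lin = 10^(7.9/10) = 6.16595
SNR_N = 1 * 6.16595 = 6.16595
1/(1 + SNR_N) = 1/7.16595 = 0.1395488
Pd = (1e-8)^0.1395488 = 0.07649
Pd = 7.6%

7.6%


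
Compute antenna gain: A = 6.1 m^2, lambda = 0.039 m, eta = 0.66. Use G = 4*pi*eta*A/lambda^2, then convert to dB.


G_linear = 4*pi*0.66*6.1/0.039^2 = 33262.46
G_dB = 10*log10(33262.46) = 45.2 dB

45.2 dB


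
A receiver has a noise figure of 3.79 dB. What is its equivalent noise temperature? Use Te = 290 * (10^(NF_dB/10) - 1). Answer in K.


NF_lin = 10^(3.79/10) = 2.393316
Te = 290 * (2.393316 - 1) = 404.1 K

404.1 K


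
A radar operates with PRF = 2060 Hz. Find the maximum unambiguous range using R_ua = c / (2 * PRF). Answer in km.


R_ua = 3e8 / (2 * 2060) = 72815.5 m = 72.8 km

72.8 km


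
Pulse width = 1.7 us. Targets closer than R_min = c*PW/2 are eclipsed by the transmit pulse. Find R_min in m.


R_min = 3e8 * 1.7e-6 / 2 = 255.0 m

255.0 m


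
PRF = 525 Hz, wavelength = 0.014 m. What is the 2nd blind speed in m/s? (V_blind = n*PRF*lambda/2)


V_blind = 2 * 525 * 0.014 / 2 = 7.4 m/s

7.4 m/s


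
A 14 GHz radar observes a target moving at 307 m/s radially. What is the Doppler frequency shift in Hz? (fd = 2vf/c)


fd = 2 * 307 * 14000000000.0 / 3e8 = 28653.3 Hz

28653.3 Hz


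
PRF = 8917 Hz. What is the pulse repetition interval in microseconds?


PRI = 1/8917 = 0.0001121453 s = 112.1 us

112.1 us


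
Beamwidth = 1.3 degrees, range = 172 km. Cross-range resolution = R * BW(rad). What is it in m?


BW_rad = 0.02268928
CR = 172000 * 0.02268928 = 3902.6 m

3902.6 m


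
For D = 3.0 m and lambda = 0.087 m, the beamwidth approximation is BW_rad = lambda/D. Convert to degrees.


BW_rad = 0.087 / 3.0 = 0.029
BW_deg = 1.66 degrees

1.66 degrees


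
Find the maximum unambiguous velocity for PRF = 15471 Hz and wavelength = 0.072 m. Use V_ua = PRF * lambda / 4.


V_ua = 15471 * 0.072 / 4 = 278.5 m/s

278.5 m/s


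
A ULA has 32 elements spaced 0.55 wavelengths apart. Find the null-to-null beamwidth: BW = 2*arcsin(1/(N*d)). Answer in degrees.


1/(N*d) = 1/(32*0.55) = 0.056818
BW = 2*arcsin(0.056818) = 6.5 degrees

6.5 degrees


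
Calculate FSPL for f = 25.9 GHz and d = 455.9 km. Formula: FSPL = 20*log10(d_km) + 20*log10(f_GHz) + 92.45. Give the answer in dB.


20*log10(455.9) = 53.18
20*log10(25.9) = 28.27
FSPL = 173.9 dB

173.9 dB


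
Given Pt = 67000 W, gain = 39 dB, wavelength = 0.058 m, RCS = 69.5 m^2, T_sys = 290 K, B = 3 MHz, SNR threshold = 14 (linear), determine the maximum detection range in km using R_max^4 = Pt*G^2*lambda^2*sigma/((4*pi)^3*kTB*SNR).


G_lin = 10^(39/10) = 7943.282347
R^4 = 67000 * 7943.282347^2 * 0.058^2 * 69.5 / ((4*pi)^3 * 1.38e-23 * 290 * 3000000.0 * 14)
R^4 = 2.96319e21 m^4
R_max = (2.96319e21)^(1/4) = 233313.5 m = 233.3 km

233.3 km


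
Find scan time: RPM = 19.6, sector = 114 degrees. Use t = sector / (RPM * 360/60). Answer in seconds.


t = 114 / (19.6 * 360) * 60 = 0.97 s

0.97 s


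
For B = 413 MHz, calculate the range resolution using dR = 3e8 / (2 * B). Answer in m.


dR = 3e8 / (2 * 413000000.0) = 0.36 m

0.36 m


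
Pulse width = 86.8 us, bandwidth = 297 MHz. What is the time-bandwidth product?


TBP = 86.8 * 297 = 25779.6

25779.6


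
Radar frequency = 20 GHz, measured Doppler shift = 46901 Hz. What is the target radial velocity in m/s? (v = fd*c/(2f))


v = 46901 * 3e8 / (2 * 20000000000.0) = 351.8 m/s

351.8 m/s


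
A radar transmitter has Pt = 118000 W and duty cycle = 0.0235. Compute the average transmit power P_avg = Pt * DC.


P_avg = 118000 * 0.0235 = 2773.0 W

2773.0 W


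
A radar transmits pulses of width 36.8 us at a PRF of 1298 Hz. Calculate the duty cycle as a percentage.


DC = 36.8e-6 * 1298 * 100 = 4.78%

4.78%


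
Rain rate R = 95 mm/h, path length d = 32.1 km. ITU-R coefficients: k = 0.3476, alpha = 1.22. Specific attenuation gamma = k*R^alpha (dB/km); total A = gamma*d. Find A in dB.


gamma = 0.3476 * 95^1.22 = 89.92958 dB/km
A = 89.92958 * 32.1 = 2886.74 dB

2886.74 dB


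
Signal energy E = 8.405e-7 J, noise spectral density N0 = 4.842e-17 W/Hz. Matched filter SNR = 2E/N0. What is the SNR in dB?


SNR_lin = 2 * 8.405e-7 / 4.842e-17 = 3.472e10
SNR_dB = 10*log10(3.472e10) = 105.4 dB

105.4 dB


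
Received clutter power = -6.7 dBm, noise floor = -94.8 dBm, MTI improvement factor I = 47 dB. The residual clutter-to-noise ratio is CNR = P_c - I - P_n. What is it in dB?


CNR = -6.7 - 47 - (-94.8) = 41.1 dB

41.1 dB


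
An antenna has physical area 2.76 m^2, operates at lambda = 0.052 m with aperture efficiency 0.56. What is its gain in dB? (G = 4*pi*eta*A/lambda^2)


G_linear = 4*pi*0.56*2.76/0.052^2 = 7182.91
G_dB = 10*log10(7182.91) = 38.6 dB

38.6 dB


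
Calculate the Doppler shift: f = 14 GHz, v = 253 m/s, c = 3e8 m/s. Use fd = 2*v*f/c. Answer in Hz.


fd = 2 * 253 * 14000000000.0 / 3e8 = 23613.3 Hz

23613.3 Hz


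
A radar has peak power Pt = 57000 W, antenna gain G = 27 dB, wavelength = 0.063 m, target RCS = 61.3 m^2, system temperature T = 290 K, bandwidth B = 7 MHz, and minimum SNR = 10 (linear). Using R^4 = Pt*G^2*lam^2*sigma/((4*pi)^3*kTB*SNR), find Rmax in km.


G_lin = 10^(27/10) = 501.187234
R^4 = 57000 * 501.187234^2 * 0.063^2 * 61.3 / ((4*pi)^3 * 1.38e-23 * 290 * 7000000.0 * 10)
R^4 = 6.26631e18 m^4
R_max = (6.26631e18)^(1/4) = 50032.6 m = 50.0 km

50.0 km


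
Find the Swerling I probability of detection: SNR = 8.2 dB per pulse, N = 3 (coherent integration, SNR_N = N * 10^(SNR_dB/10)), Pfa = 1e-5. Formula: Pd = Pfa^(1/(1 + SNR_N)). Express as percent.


SNR_lin = 10^(8.2/10) = 6.60693
SNR_N = 3 * 6.60693 = 19.82079
1/(1 + SNR_N) = 1/20.82079 = 0.0480289
Pd = (1e-5)^0.0480289 = 0.57525
Pd = 57.5%

57.5%


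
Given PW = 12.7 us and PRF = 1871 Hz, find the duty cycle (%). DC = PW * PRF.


DC = 12.7e-6 * 1871 * 100 = 2.38%

2.38%


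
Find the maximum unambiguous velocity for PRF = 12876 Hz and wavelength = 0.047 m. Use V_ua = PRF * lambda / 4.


V_ua = 12876 * 0.047 / 4 = 151.3 m/s

151.3 m/s


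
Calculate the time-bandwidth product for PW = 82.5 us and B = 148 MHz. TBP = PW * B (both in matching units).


TBP = 82.5 * 148 = 12210.0

12210.0


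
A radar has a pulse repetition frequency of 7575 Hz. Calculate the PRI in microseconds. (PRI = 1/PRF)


PRI = 1/7575 = 0.0001320132 s = 132.0 us

132.0 us


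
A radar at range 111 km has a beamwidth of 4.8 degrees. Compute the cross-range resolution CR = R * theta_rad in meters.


BW_rad = 0.083775804
CR = 111000 * 0.083775804 = 9299.1 m

9299.1 m


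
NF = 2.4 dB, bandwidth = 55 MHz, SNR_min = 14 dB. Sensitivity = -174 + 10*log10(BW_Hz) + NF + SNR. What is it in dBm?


10*log10(55000000.0) = 77.4
S = -174 + 77.4 + 2.4 + 14 = -80.2 dBm

-80.2 dBm


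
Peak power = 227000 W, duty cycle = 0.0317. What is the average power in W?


P_avg = 227000 * 0.0317 = 7195.9 W

7195.9 W


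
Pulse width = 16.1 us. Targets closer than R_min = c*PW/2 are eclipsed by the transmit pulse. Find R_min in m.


R_min = 3e8 * 16.1e-6 / 2 = 2415.0 m

2415.0 m


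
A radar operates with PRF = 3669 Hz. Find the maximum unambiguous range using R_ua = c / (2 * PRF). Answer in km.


R_ua = 3e8 / (2 * 3669) = 40883.1 m = 40.9 km

40.9 km


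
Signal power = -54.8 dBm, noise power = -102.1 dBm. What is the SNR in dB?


SNR = -54.8 - (-102.1) = 47.3 dB

47.3 dB


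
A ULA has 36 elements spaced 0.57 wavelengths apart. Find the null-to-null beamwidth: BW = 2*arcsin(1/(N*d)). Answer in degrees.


1/(N*d) = 1/(36*0.57) = 0.048733
BW = 2*arcsin(0.048733) = 5.6 degrees

5.6 degrees


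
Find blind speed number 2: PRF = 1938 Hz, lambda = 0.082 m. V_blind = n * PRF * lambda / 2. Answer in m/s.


V_blind = 2 * 1938 * 0.082 / 2 = 158.9 m/s

158.9 m/s


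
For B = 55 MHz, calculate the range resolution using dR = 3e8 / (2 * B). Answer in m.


dR = 3e8 / (2 * 55000000.0) = 2.73 m

2.73 m


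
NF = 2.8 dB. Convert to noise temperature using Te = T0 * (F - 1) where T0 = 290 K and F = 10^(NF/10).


NF_lin = 10^(2.8/10) = 1.905461
Te = 290 * (1.905461 - 1) = 262.6 K

262.6 K


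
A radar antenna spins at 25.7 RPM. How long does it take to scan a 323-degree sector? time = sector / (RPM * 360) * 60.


t = 323 / (25.7 * 360) * 60 = 2.09 s

2.09 s


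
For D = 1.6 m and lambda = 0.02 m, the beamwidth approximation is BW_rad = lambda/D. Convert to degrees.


BW_rad = 0.02 / 1.6 = 0.0125
BW_deg = 0.72 degrees

0.72 degrees


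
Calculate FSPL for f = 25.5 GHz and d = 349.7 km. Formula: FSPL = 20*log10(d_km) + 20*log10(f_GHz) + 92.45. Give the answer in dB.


20*log10(349.7) = 50.87
20*log10(25.5) = 28.13
FSPL = 171.5 dB

171.5 dB


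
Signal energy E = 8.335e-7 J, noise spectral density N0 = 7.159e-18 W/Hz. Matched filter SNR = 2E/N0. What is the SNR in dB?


SNR_lin = 2 * 8.335e-7 / 7.159e-18 = 2.329e11
SNR_dB = 10*log10(2.329e11) = 113.7 dB

113.7 dB


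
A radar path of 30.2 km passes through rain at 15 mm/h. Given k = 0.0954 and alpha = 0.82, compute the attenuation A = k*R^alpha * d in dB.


gamma = 0.0954 * 15^0.82 = 0.878908 dB/km
A = 0.878908 * 30.2 = 26.54 dB

26.54 dB


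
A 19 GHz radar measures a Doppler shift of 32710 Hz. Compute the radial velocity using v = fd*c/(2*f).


v = 32710 * 3e8 / (2 * 19000000000.0) = 258.2 m/s

258.2 m/s


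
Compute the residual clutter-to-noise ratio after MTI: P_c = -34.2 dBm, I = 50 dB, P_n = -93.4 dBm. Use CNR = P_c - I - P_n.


CNR = -34.2 - 50 - (-93.4) = 9.2 dB

9.2 dB


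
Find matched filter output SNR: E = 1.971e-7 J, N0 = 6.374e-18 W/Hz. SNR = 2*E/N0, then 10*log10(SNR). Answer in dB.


SNR_lin = 2 * 1.971e-7 / 6.374e-18 = 6.184e10
SNR_dB = 10*log10(6.184e10) = 107.9 dB

107.9 dB


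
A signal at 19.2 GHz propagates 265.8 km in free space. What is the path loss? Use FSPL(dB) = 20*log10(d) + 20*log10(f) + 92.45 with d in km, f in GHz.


20*log10(265.8) = 48.49
20*log10(19.2) = 25.67
FSPL = 166.6 dB

166.6 dB


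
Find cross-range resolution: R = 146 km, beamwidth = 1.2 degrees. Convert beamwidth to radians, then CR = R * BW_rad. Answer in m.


BW_rad = 0.020943951
CR = 146000 * 0.020943951 = 3057.8 m

3057.8 m


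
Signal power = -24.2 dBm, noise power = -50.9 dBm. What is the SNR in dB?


SNR = -24.2 - (-50.9) = 26.7 dB

26.7 dB


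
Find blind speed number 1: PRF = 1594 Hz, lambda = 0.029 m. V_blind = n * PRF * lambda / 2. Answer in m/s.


V_blind = 1 * 1594 * 0.029 / 2 = 23.1 m/s

23.1 m/s


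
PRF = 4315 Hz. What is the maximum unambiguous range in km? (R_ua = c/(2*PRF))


R_ua = 3e8 / (2 * 4315) = 34762.5 m = 34.8 km

34.8 km


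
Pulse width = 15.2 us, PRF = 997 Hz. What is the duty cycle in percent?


DC = 15.2e-6 * 997 * 100 = 1.52%

1.52%


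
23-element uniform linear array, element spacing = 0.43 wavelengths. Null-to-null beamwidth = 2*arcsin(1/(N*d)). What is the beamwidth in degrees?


1/(N*d) = 1/(23*0.43) = 0.101112
BW = 2*arcsin(0.101112) = 11.6 degrees

11.6 degrees


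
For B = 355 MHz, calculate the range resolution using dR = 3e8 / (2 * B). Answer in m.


dR = 3e8 / (2 * 355000000.0) = 0.42 m

0.42 m


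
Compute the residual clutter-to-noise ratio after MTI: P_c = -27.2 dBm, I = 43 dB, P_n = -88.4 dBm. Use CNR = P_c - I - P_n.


CNR = -27.2 - 43 - (-88.4) = 18.2 dB

18.2 dB


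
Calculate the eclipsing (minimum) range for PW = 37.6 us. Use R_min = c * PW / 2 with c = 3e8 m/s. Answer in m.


R_min = 3e8 * 37.6e-6 / 2 = 5640.0 m

5640.0 m


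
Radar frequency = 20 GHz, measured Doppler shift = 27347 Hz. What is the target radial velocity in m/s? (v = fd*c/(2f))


v = 27347 * 3e8 / (2 * 20000000000.0) = 205.1 m/s

205.1 m/s


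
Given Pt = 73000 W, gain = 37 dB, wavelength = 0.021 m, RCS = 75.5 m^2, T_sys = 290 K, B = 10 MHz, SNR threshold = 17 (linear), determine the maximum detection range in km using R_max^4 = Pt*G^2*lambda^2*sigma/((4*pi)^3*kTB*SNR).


G_lin = 10^(37/10) = 5011.872336
R^4 = 73000 * 5011.872336^2 * 0.021^2 * 75.5 / ((4*pi)^3 * 1.38e-23 * 290 * 10000000.0 * 17)
R^4 = 4.52223e19 m^4
R_max = (4.52223e19)^(1/4) = 82004.6 m = 82.0 km

82.0 km


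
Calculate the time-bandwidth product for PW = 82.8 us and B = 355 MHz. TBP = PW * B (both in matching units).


TBP = 82.8 * 355 = 29394.0

29394.0


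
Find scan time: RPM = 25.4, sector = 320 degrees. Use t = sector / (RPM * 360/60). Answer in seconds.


t = 320 / (25.4 * 360) * 60 = 2.1 s

2.1 s


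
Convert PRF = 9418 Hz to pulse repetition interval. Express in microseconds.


PRI = 1/9418 = 0.0001061797 s = 106.2 us

106.2 us


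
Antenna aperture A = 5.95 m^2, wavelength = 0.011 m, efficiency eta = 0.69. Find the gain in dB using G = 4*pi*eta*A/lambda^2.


G_linear = 4*pi*0.69*5.95/0.011^2 = 426373.84
G_dB = 10*log10(426373.84) = 56.3 dB

56.3 dB


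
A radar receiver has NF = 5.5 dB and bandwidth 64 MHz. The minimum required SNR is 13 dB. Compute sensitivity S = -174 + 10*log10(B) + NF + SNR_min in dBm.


10*log10(64000000.0) = 78.06
S = -174 + 78.06 + 5.5 + 13 = -77.4 dBm

-77.4 dBm


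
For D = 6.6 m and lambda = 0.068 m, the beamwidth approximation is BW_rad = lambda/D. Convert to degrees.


BW_rad = 0.068 / 6.6 = 0.010303
BW_deg = 0.59 degrees

0.59 degrees


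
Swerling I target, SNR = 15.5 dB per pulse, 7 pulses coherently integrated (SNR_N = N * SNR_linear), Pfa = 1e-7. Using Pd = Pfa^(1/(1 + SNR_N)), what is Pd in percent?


SNR_lin = 10^(15.5/10) = 35.48134
SNR_N = 7 * 35.48134 = 248.36938
1/(1 + SNR_N) = 1/249.36938 = 0.0040101
Pd = (1e-7)^0.0040101 = 0.93741
Pd = 93.7%

93.7%


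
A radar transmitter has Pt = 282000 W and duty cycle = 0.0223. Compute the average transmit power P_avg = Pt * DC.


P_avg = 282000 * 0.0223 = 6288.6 W

6288.6 W


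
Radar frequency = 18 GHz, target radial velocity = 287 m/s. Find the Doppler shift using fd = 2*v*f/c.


fd = 2 * 287 * 18000000000.0 / 3e8 = 34440.0 Hz

34440.0 Hz


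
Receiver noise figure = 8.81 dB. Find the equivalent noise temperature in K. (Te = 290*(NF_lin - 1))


NF_lin = 10^(8.81/10) = 7.603263
Te = 290 * (7.603263 - 1) = 1914.9 K

1914.9 K


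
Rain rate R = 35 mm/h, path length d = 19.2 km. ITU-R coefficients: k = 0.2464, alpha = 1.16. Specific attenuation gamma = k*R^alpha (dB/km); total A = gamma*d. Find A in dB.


gamma = 0.2464 * 35^1.16 = 15.232095 dB/km
A = 15.232095 * 19.2 = 292.46 dB

292.46 dB


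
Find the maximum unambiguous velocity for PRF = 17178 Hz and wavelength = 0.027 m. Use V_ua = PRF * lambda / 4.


V_ua = 17178 * 0.027 / 4 = 116.0 m/s

116.0 m/s


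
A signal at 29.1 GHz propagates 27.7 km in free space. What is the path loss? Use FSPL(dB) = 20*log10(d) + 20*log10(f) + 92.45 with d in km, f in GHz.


20*log10(27.7) = 28.85
20*log10(29.1) = 29.28
FSPL = 150.6 dB

150.6 dB


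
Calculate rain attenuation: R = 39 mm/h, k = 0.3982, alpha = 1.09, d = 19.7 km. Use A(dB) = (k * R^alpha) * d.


gamma = 0.3982 * 39^1.09 = 21.595421 dB/km
A = 21.595421 * 19.7 = 425.43 dB

425.43 dB


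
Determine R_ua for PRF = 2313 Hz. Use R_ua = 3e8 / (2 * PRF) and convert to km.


R_ua = 3e8 / (2 * 2313) = 64850.8 m = 64.9 km

64.9 km


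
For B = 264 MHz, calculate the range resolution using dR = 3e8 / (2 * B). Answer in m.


dR = 3e8 / (2 * 264000000.0) = 0.57 m

0.57 m


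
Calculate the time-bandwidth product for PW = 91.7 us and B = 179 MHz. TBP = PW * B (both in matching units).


TBP = 91.7 * 179 = 16414.3

16414.3


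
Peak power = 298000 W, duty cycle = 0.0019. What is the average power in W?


P_avg = 298000 * 0.0019 = 566.2 W

566.2 W


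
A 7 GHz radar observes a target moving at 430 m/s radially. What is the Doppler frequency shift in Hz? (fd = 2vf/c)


fd = 2 * 430 * 7000000000.0 / 3e8 = 20066.7 Hz

20066.7 Hz


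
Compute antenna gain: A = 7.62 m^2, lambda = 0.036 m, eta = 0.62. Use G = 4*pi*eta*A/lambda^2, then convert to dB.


G_linear = 4*pi*0.62*7.62/0.036^2 = 45809.08
G_dB = 10*log10(45809.08) = 46.6 dB

46.6 dB


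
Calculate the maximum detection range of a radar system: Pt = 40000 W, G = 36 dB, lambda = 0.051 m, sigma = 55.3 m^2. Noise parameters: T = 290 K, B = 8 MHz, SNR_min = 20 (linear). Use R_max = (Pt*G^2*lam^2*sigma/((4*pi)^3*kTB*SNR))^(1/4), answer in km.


G_lin = 10^(36/10) = 3981.071706
R^4 = 40000 * 3981.071706^2 * 0.051^2 * 55.3 / ((4*pi)^3 * 1.38e-23 * 290 * 8000000.0 * 20)
R^4 = 7.17627e19 m^4
R_max = (7.17627e19)^(1/4) = 92039.6 m = 92.0 km

92.0 km


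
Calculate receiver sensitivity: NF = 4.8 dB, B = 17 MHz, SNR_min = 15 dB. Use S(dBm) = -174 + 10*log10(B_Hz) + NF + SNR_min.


10*log10(17000000.0) = 72.3
S = -174 + 72.3 + 4.8 + 15 = -81.9 dBm

-81.9 dBm


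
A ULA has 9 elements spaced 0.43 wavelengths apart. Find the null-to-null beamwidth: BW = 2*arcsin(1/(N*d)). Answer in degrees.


1/(N*d) = 1/(9*0.43) = 0.258398
BW = 2*arcsin(0.258398) = 30.0 degrees

30.0 degrees


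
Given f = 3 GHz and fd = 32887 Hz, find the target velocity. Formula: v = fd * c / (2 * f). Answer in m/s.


v = 32887 * 3e8 / (2 * 3000000000.0) = 1644.4 m/s

1644.4 m/s


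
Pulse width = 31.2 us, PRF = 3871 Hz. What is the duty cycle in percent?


DC = 31.2e-6 * 3871 * 100 = 12.08%

12.08%


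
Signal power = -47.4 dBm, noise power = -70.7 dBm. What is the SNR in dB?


SNR = -47.4 - (-70.7) = 23.3 dB

23.3 dB


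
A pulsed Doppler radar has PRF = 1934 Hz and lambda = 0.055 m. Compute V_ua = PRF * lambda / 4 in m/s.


V_ua = 1934 * 0.055 / 4 = 26.6 m/s

26.6 m/s


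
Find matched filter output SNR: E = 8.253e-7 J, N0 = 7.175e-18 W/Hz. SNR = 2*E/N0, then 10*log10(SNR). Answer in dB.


SNR_lin = 2 * 8.253e-7 / 7.175e-18 = 2.3e11
SNR_dB = 10*log10(2.3e11) = 113.6 dB

113.6 dB


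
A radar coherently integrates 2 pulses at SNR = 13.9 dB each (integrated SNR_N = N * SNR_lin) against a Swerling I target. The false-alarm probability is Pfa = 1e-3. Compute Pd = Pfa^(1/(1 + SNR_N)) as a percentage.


SNR_lin = 10^(13.9/10) = 24.54709
SNR_N = 2 * 24.54709 = 49.09418
1/(1 + SNR_N) = 1/50.09418 = 0.0199624
Pd = (1e-3)^0.0199624 = 0.87119
Pd = 87.1%

87.1%


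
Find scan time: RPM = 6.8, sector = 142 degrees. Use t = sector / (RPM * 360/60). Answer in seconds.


t = 142 / (6.8 * 360) * 60 = 3.48 s

3.48 s


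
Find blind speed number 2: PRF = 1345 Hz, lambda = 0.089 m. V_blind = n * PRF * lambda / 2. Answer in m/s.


V_blind = 2 * 1345 * 0.089 / 2 = 119.7 m/s

119.7 m/s


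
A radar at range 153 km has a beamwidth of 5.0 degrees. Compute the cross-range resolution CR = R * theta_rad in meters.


BW_rad = 0.087266463
CR = 153000 * 0.087266463 = 13351.8 m

13351.8 m


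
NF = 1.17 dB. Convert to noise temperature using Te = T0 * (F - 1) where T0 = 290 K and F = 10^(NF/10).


NF_lin = 10^(1.17/10) = 1.309182
Te = 290 * (1.309182 - 1) = 89.7 K

89.7 K


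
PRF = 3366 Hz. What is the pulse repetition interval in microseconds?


PRI = 1/3366 = 0.0002970885 s = 297.1 us

297.1 us


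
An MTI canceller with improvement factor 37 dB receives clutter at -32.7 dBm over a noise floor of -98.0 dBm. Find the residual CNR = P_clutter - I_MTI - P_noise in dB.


CNR = -32.7 - 37 - (-98.0) = 28.3 dB

28.3 dB


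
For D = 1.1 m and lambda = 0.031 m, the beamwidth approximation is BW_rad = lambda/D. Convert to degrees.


BW_rad = 0.031 / 1.1 = 0.028182
BW_deg = 1.61 degrees

1.61 degrees


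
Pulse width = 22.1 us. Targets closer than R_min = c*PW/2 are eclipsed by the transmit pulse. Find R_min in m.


R_min = 3e8 * 22.1e-6 / 2 = 3315.0 m

3315.0 m


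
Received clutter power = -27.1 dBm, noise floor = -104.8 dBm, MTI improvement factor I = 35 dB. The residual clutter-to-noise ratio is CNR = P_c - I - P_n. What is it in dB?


CNR = -27.1 - 35 - (-104.8) = 42.7 dB

42.7 dB


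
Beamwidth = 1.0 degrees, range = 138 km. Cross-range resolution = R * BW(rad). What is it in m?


BW_rad = 0.017453293
CR = 138000 * 0.017453293 = 2408.6 m

2408.6 m


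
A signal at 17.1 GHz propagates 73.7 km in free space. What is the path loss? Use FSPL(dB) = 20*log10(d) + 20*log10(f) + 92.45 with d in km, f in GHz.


20*log10(73.7) = 37.35
20*log10(17.1) = 24.66
FSPL = 154.5 dB

154.5 dB


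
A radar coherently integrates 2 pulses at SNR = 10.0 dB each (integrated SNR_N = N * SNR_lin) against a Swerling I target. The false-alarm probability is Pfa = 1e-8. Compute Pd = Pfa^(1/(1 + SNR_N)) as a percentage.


SNR_lin = 10^(10.0/10) = 10.0
SNR_N = 2 * 10.0 = 20.0
1/(1 + SNR_N) = 1/21.0 = 0.047619
Pd = (1e-8)^0.047619 = 0.41596
Pd = 41.6%

41.6%


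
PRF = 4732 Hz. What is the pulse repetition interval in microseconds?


PRI = 1/4732 = 0.0002113271 s = 211.3 us

211.3 us


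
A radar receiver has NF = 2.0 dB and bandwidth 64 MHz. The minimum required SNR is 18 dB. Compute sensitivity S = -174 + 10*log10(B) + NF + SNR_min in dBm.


10*log10(64000000.0) = 78.06
S = -174 + 78.06 + 2.0 + 18 = -75.9 dBm

-75.9 dBm


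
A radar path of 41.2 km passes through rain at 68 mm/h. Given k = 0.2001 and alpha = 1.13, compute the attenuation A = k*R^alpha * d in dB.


gamma = 0.2001 * 68^1.13 = 23.549525 dB/km
A = 23.549525 * 41.2 = 970.24 dB

970.24 dB


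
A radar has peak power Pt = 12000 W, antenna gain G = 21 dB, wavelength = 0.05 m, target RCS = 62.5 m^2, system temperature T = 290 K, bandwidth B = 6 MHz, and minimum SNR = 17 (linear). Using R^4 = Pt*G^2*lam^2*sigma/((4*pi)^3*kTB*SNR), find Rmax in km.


G_lin = 10^(21/10) = 125.892541
R^4 = 12000 * 125.892541^2 * 0.05^2 * 62.5 / ((4*pi)^3 * 1.38e-23 * 290 * 6000000.0 * 17)
R^4 = 3.66855e16 m^4
R_max = (3.66855e16)^(1/4) = 13839.6 m = 13.8 km

13.8 km


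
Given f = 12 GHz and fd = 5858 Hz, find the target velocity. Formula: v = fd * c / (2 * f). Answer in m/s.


v = 5858 * 3e8 / (2 * 12000000000.0) = 73.2 m/s

73.2 m/s


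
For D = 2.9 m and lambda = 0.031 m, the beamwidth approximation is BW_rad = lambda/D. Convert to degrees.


BW_rad = 0.031 / 2.9 = 0.01069
BW_deg = 0.61 degrees

0.61 degrees


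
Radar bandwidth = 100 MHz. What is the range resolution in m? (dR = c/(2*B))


dR = 3e8 / (2 * 100000000.0) = 1.5 m

1.5 m


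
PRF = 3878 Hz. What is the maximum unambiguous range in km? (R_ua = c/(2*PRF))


R_ua = 3e8 / (2 * 3878) = 38679.7 m = 38.7 km

38.7 km


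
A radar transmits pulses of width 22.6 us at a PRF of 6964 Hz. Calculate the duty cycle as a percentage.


DC = 22.6e-6 * 6964 * 100 = 15.74%

15.74%


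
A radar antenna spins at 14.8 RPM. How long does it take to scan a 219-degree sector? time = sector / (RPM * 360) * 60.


t = 219 / (14.8 * 360) * 60 = 2.47 s

2.47 s


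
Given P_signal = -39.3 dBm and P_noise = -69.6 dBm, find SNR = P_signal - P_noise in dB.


SNR = -39.3 - (-69.6) = 30.3 dB

30.3 dB


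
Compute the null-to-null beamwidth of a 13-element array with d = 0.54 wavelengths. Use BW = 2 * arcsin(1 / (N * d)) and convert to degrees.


1/(N*d) = 1/(13*0.54) = 0.14245
BW = 2*arcsin(0.14245) = 16.4 degrees

16.4 degrees


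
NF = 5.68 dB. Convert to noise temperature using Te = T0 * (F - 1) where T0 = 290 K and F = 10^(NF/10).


NF_lin = 10^(5.68/10) = 3.698282
Te = 290 * (3.698282 - 1) = 782.5 K

782.5 K


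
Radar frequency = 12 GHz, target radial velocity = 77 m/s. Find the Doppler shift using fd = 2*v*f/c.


fd = 2 * 77 * 12000000000.0 / 3e8 = 6160.0 Hz

6160.0 Hz


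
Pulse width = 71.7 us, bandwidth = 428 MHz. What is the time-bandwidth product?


TBP = 71.7 * 428 = 30687.6

30687.6


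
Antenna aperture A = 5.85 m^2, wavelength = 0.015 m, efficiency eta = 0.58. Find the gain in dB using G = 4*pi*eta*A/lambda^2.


G_linear = 4*pi*0.58*5.85/0.015^2 = 189500.87
G_dB = 10*log10(189500.87) = 52.8 dB

52.8 dB


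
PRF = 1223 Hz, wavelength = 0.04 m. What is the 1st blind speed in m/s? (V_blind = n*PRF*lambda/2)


V_blind = 1 * 1223 * 0.04 / 2 = 24.5 m/s

24.5 m/s


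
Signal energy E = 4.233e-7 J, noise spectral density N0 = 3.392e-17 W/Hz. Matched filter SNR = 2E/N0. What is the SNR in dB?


SNR_lin = 2 * 4.233e-7 / 3.392e-17 = 2.496e10
SNR_dB = 10*log10(2.496e10) = 104.0 dB

104.0 dB


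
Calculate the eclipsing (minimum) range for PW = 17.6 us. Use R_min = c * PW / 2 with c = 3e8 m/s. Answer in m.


R_min = 3e8 * 17.6e-6 / 2 = 2640.0 m

2640.0 m


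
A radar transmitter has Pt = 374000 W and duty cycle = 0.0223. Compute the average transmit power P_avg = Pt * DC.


P_avg = 374000 * 0.0223 = 8340.2 W

8340.2 W


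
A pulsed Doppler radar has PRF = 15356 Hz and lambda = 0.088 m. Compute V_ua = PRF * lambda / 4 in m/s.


V_ua = 15356 * 0.088 / 4 = 337.8 m/s

337.8 m/s


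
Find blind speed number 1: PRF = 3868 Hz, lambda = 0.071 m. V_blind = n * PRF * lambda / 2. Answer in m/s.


V_blind = 1 * 3868 * 0.071 / 2 = 137.3 m/s

137.3 m/s


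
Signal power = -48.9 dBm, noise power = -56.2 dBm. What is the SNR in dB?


SNR = -48.9 - (-56.2) = 7.3 dB

7.3 dB


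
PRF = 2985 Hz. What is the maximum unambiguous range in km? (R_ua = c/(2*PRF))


R_ua = 3e8 / (2 * 2985) = 50251.3 m = 50.3 km

50.3 km


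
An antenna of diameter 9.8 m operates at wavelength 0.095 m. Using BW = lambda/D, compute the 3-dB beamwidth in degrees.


BW_rad = 0.095 / 9.8 = 0.009694
BW_deg = 0.56 degrees

0.56 degrees


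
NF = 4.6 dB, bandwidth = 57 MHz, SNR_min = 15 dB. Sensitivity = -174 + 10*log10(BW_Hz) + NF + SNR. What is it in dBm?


10*log10(57000000.0) = 77.56
S = -174 + 77.56 + 4.6 + 15 = -76.8 dBm

-76.8 dBm


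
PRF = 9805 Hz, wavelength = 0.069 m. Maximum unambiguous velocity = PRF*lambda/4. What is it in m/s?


V_ua = 9805 * 0.069 / 4 = 169.1 m/s

169.1 m/s


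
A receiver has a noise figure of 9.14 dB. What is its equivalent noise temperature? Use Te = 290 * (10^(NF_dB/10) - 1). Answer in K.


NF_lin = 10^(9.14/10) = 8.203515
Te = 290 * (8.203515 - 1) = 2089.0 K

2089.0 K


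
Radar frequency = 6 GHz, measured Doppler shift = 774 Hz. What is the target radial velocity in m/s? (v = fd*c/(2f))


v = 774 * 3e8 / (2 * 6000000000.0) = 19.4 m/s

19.4 m/s


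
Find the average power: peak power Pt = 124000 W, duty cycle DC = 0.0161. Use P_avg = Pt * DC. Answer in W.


P_avg = 124000 * 0.0161 = 1996.4 W

1996.4 W


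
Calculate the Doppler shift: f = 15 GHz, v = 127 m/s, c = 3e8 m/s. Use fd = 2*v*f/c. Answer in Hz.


fd = 2 * 127 * 15000000000.0 / 3e8 = 12700.0 Hz

12700.0 Hz


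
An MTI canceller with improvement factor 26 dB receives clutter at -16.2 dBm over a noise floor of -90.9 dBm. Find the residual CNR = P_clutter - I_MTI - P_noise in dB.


CNR = -16.2 - 26 - (-90.9) = 48.7 dB

48.7 dB


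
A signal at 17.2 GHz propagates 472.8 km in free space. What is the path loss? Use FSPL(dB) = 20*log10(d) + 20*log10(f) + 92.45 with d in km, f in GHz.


20*log10(472.8) = 53.49
20*log10(17.2) = 24.71
FSPL = 170.7 dB

170.7 dB


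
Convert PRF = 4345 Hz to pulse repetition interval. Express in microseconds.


PRI = 1/4345 = 0.0002301496 s = 230.1 us

230.1 us


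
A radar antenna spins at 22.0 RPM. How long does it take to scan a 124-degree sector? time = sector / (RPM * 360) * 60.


t = 124 / (22.0 * 360) * 60 = 0.94 s

0.94 s


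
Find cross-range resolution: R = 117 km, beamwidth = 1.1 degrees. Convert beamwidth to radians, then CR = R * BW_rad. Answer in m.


BW_rad = 0.019198622
CR = 117000 * 0.019198622 = 2246.2 m

2246.2 m


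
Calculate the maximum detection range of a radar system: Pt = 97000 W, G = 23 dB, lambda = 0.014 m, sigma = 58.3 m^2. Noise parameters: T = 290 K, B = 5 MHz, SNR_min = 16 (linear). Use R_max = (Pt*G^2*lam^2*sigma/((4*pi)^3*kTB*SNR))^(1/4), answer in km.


G_lin = 10^(23/10) = 199.526231
R^4 = 97000 * 199.526231^2 * 0.014^2 * 58.3 / ((4*pi)^3 * 1.38e-23 * 290 * 5000000.0 * 16)
R^4 = 6.94544e16 m^4
R_max = (6.94544e16)^(1/4) = 16234.0 m = 16.2 km

16.2 km


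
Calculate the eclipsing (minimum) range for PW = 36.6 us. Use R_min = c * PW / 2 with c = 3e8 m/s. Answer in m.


R_min = 3e8 * 36.6e-6 / 2 = 5490.0 m

5490.0 m


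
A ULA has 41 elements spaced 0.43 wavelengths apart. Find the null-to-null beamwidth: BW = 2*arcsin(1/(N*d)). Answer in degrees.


1/(N*d) = 1/(41*0.43) = 0.056721
BW = 2*arcsin(0.056721) = 6.5 degrees

6.5 degrees


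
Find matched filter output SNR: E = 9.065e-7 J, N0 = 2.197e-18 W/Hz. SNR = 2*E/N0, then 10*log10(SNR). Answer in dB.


SNR_lin = 2 * 9.065e-7 / 2.197e-18 = 8.252e11
SNR_dB = 10*log10(8.252e11) = 119.2 dB

119.2 dB


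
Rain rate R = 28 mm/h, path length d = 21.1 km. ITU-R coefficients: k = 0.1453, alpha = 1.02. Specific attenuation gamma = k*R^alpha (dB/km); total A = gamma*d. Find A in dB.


gamma = 0.1453 * 28^1.02 = 4.348774 dB/km
A = 4.348774 * 21.1 = 91.76 dB

91.76 dB


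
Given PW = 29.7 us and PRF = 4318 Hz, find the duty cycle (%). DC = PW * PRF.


DC = 29.7e-6 * 4318 * 100 = 12.82%

12.82%


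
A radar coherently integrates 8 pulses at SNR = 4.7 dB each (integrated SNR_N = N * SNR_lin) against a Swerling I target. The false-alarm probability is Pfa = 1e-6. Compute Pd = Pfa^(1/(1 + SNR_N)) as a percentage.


SNR_lin = 10^(4.7/10) = 2.95121
SNR_N = 8 * 2.95121 = 23.60968
1/(1 + SNR_N) = 1/24.60968 = 0.0406344
Pd = (1e-6)^0.0406344 = 0.57042
Pd = 57.0%

57.0%


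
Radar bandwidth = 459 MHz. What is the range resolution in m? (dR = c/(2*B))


dR = 3e8 / (2 * 459000000.0) = 0.33 m

0.33 m


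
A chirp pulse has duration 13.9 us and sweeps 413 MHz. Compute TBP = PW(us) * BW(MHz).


TBP = 13.9 * 413 = 5740.7

5740.7


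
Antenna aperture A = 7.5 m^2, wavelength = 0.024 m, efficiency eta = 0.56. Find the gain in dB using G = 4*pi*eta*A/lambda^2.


G_linear = 4*pi*0.56*7.5/0.024^2 = 91629.79
G_dB = 10*log10(91629.79) = 49.6 dB

49.6 dB


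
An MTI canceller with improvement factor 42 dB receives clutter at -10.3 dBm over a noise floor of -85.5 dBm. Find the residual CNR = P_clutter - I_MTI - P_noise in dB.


CNR = -10.3 - 42 - (-85.5) = 33.2 dB

33.2 dB


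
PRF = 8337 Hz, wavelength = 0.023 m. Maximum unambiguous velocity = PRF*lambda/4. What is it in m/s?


V_ua = 8337 * 0.023 / 4 = 47.9 m/s

47.9 m/s


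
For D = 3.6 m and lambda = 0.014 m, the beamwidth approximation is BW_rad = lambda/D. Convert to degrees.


BW_rad = 0.014 / 3.6 = 0.003889
BW_deg = 0.22 degrees

0.22 degrees


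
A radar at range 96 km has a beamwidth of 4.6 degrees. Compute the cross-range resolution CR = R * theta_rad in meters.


BW_rad = 0.080285146
CR = 96000 * 0.080285146 = 7707.4 m

7707.4 m


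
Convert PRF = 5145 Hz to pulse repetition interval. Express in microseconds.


PRI = 1/5145 = 0.0001943635 s = 194.4 us

194.4 us


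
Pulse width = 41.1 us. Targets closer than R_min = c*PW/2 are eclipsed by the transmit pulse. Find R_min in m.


R_min = 3e8 * 41.1e-6 / 2 = 6165.0 m

6165.0 m


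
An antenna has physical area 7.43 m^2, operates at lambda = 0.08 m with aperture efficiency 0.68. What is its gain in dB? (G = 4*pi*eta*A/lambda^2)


G_linear = 4*pi*0.68*7.43/0.08^2 = 9920.36
G_dB = 10*log10(9920.36) = 40.0 dB

40.0 dB


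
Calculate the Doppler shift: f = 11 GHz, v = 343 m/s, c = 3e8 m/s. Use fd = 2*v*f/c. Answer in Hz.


fd = 2 * 343 * 11000000000.0 / 3e8 = 25153.3 Hz

25153.3 Hz


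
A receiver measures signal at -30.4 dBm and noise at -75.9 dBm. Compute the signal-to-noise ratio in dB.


SNR = -30.4 - (-75.9) = 45.5 dB

45.5 dB


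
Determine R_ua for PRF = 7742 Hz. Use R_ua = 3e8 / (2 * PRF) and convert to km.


R_ua = 3e8 / (2 * 7742) = 19374.8 m = 19.4 km

19.4 km


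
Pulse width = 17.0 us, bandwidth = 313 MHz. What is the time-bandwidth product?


TBP = 17.0 * 313 = 5321.0

5321.0


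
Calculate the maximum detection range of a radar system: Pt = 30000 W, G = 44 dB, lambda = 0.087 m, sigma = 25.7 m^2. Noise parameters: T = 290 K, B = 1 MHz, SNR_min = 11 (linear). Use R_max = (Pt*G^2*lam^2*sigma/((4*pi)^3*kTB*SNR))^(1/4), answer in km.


G_lin = 10^(44/10) = 25118.864315
R^4 = 30000 * 25118.864315^2 * 0.087^2 * 25.7 / ((4*pi)^3 * 1.38e-23 * 290 * 1000000.0 * 11)
R^4 = 4.21496e22 m^4
R_max = (4.21496e22)^(1/4) = 453104.5 m = 453.1 km

453.1 km


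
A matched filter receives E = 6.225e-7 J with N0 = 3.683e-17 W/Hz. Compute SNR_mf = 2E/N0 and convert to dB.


SNR_lin = 2 * 6.225e-7 / 3.683e-17 = 3.38e10
SNR_dB = 10*log10(3.38e10) = 105.3 dB

105.3 dB


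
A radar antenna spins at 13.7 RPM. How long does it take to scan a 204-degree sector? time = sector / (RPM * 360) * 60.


t = 204 / (13.7 * 360) * 60 = 2.48 s

2.48 s


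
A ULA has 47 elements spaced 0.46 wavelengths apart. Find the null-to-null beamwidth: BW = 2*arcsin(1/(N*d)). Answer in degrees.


1/(N*d) = 1/(47*0.46) = 0.046253
BW = 2*arcsin(0.046253) = 5.3 degrees

5.3 degrees


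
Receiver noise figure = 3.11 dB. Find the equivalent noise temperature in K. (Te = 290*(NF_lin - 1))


NF_lin = 10^(3.11/10) = 2.046445
Te = 290 * (2.046445 - 1) = 303.5 K

303.5 K


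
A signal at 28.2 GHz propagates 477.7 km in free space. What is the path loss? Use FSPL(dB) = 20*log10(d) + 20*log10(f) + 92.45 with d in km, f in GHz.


20*log10(477.7) = 53.58
20*log10(28.2) = 29.0
FSPL = 175.0 dB

175.0 dB


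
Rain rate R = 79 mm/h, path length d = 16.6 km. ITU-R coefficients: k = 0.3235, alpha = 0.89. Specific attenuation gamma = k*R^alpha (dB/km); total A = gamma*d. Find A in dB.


gamma = 0.3235 * 79^0.89 = 15.803832 dB/km
A = 15.803832 * 16.6 = 262.34 dB

262.34 dB


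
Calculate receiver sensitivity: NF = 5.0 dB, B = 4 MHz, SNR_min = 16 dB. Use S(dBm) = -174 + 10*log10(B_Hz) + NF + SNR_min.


10*log10(4000000.0) = 66.02
S = -174 + 66.02 + 5.0 + 16 = -87.0 dBm

-87.0 dBm


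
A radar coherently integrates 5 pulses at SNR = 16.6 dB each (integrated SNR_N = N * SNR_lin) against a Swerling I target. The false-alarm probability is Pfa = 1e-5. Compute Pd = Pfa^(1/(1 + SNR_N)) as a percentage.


SNR_lin = 10^(16.6/10) = 45.70882
SNR_N = 5 * 45.70882 = 228.5441
1/(1 + SNR_N) = 1/229.5441 = 0.0043565
Pd = (1e-5)^0.0043565 = 0.95108
Pd = 95.1%

95.1%


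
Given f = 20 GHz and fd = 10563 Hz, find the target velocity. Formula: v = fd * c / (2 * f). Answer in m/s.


v = 10563 * 3e8 / (2 * 20000000000.0) = 79.2 m/s

79.2 m/s


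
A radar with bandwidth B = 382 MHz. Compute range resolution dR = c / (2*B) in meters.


dR = 3e8 / (2 * 382000000.0) = 0.39 m

0.39 m


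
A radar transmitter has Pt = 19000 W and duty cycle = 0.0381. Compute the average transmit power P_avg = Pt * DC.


P_avg = 19000 * 0.0381 = 723.9 W

723.9 W


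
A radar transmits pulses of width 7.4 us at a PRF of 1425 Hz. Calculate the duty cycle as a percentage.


DC = 7.4e-6 * 1425 * 100 = 1.05%

1.05%


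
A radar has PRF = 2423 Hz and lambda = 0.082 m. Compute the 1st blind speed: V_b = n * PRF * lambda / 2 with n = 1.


V_blind = 1 * 2423 * 0.082 / 2 = 99.3 m/s

99.3 m/s


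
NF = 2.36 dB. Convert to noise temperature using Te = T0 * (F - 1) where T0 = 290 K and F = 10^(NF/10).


NF_lin = 10^(2.36/10) = 1.721869
Te = 290 * (1.721869 - 1) = 209.3 K

209.3 K


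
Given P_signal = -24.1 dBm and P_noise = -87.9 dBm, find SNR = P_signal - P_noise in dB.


SNR = -24.1 - (-87.9) = 63.8 dB

63.8 dB


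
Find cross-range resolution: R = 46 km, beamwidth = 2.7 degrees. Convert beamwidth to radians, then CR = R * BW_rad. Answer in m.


BW_rad = 0.04712389
CR = 46000 * 0.04712389 = 2167.7 m

2167.7 m


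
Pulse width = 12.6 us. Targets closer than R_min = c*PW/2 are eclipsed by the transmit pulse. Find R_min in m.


R_min = 3e8 * 12.6e-6 / 2 = 1890.0 m

1890.0 m
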